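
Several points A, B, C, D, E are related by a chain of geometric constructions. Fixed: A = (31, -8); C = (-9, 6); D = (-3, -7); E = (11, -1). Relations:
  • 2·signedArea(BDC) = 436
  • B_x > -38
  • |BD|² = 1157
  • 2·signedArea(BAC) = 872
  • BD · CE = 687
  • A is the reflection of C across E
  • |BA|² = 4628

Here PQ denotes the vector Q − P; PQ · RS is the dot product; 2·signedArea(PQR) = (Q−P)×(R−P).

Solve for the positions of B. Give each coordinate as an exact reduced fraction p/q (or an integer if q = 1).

1. B_x = -37  [2·signedArea(BDC) = 436 ∩ BD · CE = 687]
2. B_y = -6  [2·signedArea(BDC) = 436 ∩ BD · CE = 687]
   → B = (-37, -6)

B = (-37, -6)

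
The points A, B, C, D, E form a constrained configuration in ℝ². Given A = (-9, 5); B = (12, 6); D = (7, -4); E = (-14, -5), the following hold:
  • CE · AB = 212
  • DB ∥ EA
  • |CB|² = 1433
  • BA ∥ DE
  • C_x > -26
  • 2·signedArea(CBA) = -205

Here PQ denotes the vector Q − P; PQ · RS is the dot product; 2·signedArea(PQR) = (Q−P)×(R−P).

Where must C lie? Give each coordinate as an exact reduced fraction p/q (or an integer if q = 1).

C = (-25, 14)

1. C_x = -25  [2·signedArea(CBA) = -205 ∩ CE · AB = 212]
2. C_y = 14  [2·signedArea(CBA) = -205 ∩ CE · AB = 212]
   → C = (-25, 14)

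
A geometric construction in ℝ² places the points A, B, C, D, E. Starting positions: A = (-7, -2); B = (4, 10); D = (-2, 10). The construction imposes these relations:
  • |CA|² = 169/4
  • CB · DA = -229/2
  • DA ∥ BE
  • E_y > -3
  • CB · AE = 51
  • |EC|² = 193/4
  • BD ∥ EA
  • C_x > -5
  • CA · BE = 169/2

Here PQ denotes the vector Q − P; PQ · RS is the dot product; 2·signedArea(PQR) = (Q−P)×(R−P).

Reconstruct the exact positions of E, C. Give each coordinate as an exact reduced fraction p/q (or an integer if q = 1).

1. E_x = -1  [BD ∥ EA ∩ DA ∥ BE]
2. E_y = -2  [BD ∥ EA ∩ DA ∥ BE]
   → E = (-1, -2)
3. C_x = -9/2  [CB · DA = -229/2 ∩ CB · AE = 51]
4. C_y = 4  [CB · DA = -229/2 ∩ CB · AE = 51]
   → C = (-9/2, 4)

C = (-9/2, 4)
E = (-1, -2)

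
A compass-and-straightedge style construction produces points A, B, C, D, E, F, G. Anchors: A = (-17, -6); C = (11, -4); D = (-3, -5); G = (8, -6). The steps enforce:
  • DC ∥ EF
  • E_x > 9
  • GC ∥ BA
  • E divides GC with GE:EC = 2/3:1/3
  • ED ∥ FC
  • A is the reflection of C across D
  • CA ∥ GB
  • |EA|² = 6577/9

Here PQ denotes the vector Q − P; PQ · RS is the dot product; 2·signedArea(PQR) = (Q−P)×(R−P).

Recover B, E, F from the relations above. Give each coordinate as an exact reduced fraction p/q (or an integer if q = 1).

1. B_x = -20  [GC ∥ BA ∩ CA ∥ GB]
2. B_y = -8  [GC ∥ BA ∩ CA ∥ GB]
   → B = (-20, -8)
3. E_x = 10  [E divides GC with GE:EC = 2/3:1/3]
4. E_y = -14/3  [E divides GC with GE:EC = 2/3:1/3]
   → E = (10, -14/3)
5. F_x = 24  [ED ∥ FC ∩ DC ∥ EF]
6. F_y = -11/3  [ED ∥ FC ∩ DC ∥ EF]
   → F = (24, -11/3)

B = (-20, -8)
E = (10, -14/3)
F = (24, -11/3)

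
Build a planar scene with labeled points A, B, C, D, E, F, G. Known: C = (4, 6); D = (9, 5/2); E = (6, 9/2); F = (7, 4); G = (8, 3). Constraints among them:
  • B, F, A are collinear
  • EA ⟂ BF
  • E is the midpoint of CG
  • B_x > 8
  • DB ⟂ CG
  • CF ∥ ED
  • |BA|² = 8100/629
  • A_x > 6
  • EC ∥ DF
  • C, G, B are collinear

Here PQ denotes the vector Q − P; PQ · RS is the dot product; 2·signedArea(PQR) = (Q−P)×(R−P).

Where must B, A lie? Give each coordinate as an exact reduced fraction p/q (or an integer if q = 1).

A = (97338/15725, 148293/31450)
B = (222/25, 117/50)

1. B_x = 222/25  [C, G, B are collinear ∩ DB ⟂ CG]
2. B_y = 117/50  [C, G, B are collinear ∩ DB ⟂ CG]
   → B = (222/25, 117/50)
3. A_x = 97338/15725  [B, F, A are collinear ∩ EA ⟂ BF]
4. A_y = 148293/31450  [B, F, A are collinear ∩ EA ⟂ BF]
   → A = (97338/15725, 148293/31450)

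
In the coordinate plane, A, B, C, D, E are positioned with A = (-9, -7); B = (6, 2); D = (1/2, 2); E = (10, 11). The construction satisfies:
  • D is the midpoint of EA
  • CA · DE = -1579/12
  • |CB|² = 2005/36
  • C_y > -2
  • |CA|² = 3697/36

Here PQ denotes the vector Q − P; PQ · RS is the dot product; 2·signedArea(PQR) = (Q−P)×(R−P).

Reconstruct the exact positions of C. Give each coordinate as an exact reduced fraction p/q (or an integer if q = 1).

C = (-5/6, -1)

1. C_x = -5/6  [line -19/2·x + -9·y + -203/12 = 0 ∩ |CB|² = 2005/36]
2. C_y = -1  [line -19/2·x + -9·y + -203/12 = 0 ∩ |CB|² = 2005/36]
   → C = (-5/6, -1)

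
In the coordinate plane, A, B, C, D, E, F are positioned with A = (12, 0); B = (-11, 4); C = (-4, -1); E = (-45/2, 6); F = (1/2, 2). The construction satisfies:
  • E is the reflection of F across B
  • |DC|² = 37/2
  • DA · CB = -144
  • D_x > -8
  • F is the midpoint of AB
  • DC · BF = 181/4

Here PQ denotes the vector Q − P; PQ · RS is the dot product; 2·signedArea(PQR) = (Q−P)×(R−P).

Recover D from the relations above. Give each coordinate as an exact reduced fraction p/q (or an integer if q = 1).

D = (-15/2, 3/2)

1. D_x = -15/2  [DC · BF = 181/4 ∩ DA · CB = -144]
2. D_y = 3/2  [DC · BF = 181/4 ∩ DA · CB = -144]
   → D = (-15/2, 3/2)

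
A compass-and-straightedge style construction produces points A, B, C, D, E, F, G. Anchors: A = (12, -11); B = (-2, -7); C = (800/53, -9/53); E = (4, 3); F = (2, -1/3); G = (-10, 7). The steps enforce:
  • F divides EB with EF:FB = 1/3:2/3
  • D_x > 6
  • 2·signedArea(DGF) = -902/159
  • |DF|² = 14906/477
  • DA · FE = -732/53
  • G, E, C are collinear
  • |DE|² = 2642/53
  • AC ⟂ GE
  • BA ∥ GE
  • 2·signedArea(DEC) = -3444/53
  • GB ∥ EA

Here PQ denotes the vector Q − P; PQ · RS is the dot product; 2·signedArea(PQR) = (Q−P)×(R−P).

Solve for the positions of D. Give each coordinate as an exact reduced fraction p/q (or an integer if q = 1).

1. D_x = 347/53  [2·signedArea(DGF) = -902/159 ∩ DA · FE = -732/53]
2. D_y = -190/53  [2·signedArea(DGF) = -902/159 ∩ DA · FE = -732/53]
   → D = (347/53, -190/53)

D = (347/53, -190/53)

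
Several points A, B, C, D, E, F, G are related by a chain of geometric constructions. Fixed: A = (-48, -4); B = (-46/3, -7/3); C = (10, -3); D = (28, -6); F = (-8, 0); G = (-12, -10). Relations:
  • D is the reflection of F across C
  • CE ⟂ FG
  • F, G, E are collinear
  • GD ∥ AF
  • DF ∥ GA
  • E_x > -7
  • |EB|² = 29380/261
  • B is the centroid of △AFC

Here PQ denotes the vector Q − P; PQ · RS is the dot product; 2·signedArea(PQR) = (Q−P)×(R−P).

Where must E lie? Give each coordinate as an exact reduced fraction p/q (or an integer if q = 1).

E = (-190/29, 105/29)

1. E_x = -190/29  [F, G, E are collinear ∩ CE ⟂ FG]
2. E_y = 105/29  [F, G, E are collinear ∩ CE ⟂ FG]
   → E = (-190/29, 105/29)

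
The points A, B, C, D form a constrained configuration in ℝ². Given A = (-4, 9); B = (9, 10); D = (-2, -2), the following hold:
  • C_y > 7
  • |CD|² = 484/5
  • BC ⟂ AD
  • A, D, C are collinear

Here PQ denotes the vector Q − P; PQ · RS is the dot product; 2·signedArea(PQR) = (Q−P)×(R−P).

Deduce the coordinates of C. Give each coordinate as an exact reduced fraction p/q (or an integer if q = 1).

1. C_x = -94/25  [A, D, C are collinear ∩ BC ⟂ AD]
2. C_y = 192/25  [A, D, C are collinear ∩ BC ⟂ AD]
   → C = (-94/25, 192/25)

C = (-94/25, 192/25)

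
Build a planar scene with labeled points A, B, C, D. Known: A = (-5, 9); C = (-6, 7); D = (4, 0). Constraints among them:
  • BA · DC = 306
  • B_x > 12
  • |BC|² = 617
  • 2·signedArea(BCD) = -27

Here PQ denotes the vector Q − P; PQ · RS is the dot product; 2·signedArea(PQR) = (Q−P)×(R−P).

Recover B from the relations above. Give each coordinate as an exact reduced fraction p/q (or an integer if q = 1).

1. B_x = 13  [2·signedArea(BCD) = -27 ∩ BA · DC = 306]
2. B_y = -9  [2·signedArea(BCD) = -27 ∩ BA · DC = 306]
   → B = (13, -9)

B = (13, -9)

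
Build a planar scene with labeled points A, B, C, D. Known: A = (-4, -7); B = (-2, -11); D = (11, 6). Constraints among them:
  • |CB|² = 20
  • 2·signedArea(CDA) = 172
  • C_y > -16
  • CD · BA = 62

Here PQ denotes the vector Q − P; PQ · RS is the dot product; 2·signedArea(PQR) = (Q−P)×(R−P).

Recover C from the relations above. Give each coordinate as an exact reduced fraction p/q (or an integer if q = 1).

1. C_x = 0  [2·signedArea(CDA) = 172 ∩ CD · BA = 62]
2. C_y = -15  [2·signedArea(CDA) = 172 ∩ CD · BA = 62]
   → C = (0, -15)

C = (0, -15)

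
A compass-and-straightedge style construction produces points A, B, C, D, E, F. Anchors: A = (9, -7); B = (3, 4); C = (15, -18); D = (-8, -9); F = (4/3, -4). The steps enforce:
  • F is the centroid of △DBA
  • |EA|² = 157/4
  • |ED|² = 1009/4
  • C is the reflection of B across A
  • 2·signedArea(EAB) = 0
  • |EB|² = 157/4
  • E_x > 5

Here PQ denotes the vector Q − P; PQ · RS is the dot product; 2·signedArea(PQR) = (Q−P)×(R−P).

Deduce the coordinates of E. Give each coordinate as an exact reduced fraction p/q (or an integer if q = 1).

E = (6, -3/2)

1. E_x = 6  [line -11·x + -6·y + 57 = 0 ∩ |EB|² = 157/4]
2. E_y = -3/2  [line -11·x + -6·y + 57 = 0 ∩ |EB|² = 157/4]
   → E = (6, -3/2)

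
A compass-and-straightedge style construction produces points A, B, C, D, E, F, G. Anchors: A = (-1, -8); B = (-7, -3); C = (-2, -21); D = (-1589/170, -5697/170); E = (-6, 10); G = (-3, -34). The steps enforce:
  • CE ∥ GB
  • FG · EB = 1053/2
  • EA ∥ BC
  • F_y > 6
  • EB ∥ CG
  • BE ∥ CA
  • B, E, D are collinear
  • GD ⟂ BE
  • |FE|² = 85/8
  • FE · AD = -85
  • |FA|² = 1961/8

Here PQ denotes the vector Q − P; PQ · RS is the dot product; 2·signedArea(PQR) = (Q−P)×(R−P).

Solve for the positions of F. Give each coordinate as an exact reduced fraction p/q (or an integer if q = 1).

1. F_x = -25/4  [FE · AD = -85 ∩ FG · EB = 1053/2]
2. F_y = 27/4  [FE · AD = -85 ∩ FG · EB = 1053/2]
   → F = (-25/4, 27/4)

F = (-25/4, 27/4)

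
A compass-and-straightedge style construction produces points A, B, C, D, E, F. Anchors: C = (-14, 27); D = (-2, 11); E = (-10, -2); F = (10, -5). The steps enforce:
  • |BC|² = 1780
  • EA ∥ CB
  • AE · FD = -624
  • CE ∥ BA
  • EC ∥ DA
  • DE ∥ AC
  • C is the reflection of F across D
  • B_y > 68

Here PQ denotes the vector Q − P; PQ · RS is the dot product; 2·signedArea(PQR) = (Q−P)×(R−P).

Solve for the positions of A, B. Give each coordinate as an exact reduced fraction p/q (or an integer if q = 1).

A = (-6, 40)
B = (-10, 69)

1. A_x = -6  [DE ∥ AC ∩ EC ∥ DA]
2. A_y = 40  [DE ∥ AC ∩ EC ∥ DA]
   → A = (-6, 40)
3. B_x = -10  [CE ∥ BA ∩ EA ∥ CB]
4. B_y = 69  [CE ∥ BA ∩ EA ∥ CB]
   → B = (-10, 69)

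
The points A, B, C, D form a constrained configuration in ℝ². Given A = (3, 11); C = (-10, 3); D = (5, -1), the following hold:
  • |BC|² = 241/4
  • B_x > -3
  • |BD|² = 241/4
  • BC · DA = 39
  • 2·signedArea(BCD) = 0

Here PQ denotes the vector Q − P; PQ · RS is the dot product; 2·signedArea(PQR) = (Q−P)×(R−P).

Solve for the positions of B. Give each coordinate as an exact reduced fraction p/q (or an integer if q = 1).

B = (-5/2, 1)

1. B_x = -5/2  [2·signedArea(BCD) = 0 ∩ BC · DA = 39]
2. B_y = 1  [2·signedArea(BCD) = 0 ∩ BC · DA = 39]
   → B = (-5/2, 1)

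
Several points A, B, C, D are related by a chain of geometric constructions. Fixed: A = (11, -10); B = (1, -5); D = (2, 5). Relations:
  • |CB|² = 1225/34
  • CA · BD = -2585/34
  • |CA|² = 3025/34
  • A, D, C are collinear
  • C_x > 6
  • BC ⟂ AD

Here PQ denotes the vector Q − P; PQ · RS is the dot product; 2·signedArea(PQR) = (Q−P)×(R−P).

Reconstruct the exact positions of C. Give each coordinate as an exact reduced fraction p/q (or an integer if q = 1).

C = (209/34, -65/34)

1. C_x = 209/34  [A, D, C are collinear ∩ BC ⟂ AD]
2. C_y = -65/34  [A, D, C are collinear ∩ BC ⟂ AD]
   → C = (209/34, -65/34)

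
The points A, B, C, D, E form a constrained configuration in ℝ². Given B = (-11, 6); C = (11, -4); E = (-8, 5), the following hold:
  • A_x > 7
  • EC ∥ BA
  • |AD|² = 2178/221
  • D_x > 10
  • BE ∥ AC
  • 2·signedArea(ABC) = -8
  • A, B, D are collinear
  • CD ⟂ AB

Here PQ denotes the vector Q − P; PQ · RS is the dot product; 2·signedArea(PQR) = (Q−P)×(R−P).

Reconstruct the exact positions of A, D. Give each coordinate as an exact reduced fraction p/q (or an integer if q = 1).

A = (8, -3)
D = (2395/221, -960/221)

1. A_x = 8  [BE ∥ AC ∩ EC ∥ BA]
2. A_y = -3  [BE ∥ AC ∩ EC ∥ BA]
   → A = (8, -3)
3. D_x = 2395/221  [A, B, D are collinear ∩ CD ⟂ AB]
4. D_y = -960/221  [A, B, D are collinear ∩ CD ⟂ AB]
   → D = (2395/221, -960/221)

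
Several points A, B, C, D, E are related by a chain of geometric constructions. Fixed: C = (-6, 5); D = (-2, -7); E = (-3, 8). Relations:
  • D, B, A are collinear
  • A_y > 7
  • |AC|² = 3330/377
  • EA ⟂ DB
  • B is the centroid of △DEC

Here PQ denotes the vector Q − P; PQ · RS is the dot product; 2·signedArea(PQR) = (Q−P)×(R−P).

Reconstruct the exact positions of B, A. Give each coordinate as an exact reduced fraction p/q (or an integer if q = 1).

1. B_x = -11/3  [B is the centroid of △DEC]
2. B_y = 2  [B is the centroid of △DEC]
   → B = (-11/3, 2)
3. A_x = -1779/377  [D, B, A are collinear ∩ EA ⟂ DB]
4. A_y = 2896/377  [D, B, A are collinear ∩ EA ⟂ DB]
   → A = (-1779/377, 2896/377)

A = (-1779/377, 2896/377)
B = (-11/3, 2)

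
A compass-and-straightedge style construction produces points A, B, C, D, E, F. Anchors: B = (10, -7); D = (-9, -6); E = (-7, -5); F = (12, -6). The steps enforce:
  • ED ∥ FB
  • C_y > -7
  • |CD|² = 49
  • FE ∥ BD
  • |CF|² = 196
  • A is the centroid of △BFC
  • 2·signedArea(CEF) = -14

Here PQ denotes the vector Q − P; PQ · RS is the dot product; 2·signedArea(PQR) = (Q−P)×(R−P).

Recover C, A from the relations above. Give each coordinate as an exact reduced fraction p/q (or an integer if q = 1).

A = (20/3, -19/3)
C = (-2, -6)

1. C_x = -2  [line 1·x + 19·y + 116 = 0 ∩ |CF|² = 196]
2. C_y = -6  [line 1·x + 19·y + 116 = 0 ∩ |CF|² = 196]
   → C = (-2, -6)
3. A_x = 20/3  [A is the centroid of △BFC]
4. A_y = -19/3  [A is the centroid of △BFC]
   → A = (20/3, -19/3)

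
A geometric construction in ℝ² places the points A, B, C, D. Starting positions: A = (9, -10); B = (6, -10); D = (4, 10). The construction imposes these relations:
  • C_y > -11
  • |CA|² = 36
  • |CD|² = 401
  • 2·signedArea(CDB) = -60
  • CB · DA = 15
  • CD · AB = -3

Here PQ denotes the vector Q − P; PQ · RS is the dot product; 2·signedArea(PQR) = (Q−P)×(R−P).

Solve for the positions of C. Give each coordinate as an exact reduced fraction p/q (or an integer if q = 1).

1. C_x = 3  [CD · AB = -3 ∩ CB · DA = 15]
2. C_y = -10  [CD · AB = -3 ∩ CB · DA = 15]
   → C = (3, -10)

C = (3, -10)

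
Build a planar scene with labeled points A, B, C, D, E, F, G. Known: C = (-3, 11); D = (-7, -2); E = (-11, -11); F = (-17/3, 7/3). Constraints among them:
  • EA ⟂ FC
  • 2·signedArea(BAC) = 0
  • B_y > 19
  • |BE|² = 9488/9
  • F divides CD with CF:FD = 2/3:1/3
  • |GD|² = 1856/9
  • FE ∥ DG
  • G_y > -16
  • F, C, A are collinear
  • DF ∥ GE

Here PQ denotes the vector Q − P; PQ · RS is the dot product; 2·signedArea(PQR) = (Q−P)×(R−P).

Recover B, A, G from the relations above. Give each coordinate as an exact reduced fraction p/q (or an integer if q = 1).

A = (-1827/185, -2099/185)
B = (-1/3, 59/3)
G = (-37/3, -46/3)

1. A_x = -1827/185  [F, C, A are collinear ∩ EA ⟂ FC]
2. A_y = -2099/185  [F, C, A are collinear ∩ EA ⟂ FC]
   → A = (-1827/185, -2099/185)
3. G_x = -37/3  [DF ∥ GE ∩ FE ∥ DG]
4. G_y = -46/3  [DF ∥ GE ∩ FE ∥ DG]
   → G = (-37/3, -46/3)
5. B_x = -1/3  [line -4134/185·x + 1272/185·y + -26394/185 = 0 ∩ |BE|² = 9488/9]
6. B_y = 59/3  [line -4134/185·x + 1272/185·y + -26394/185 = 0 ∩ |BE|² = 9488/9]
   → B = (-1/3, 59/3)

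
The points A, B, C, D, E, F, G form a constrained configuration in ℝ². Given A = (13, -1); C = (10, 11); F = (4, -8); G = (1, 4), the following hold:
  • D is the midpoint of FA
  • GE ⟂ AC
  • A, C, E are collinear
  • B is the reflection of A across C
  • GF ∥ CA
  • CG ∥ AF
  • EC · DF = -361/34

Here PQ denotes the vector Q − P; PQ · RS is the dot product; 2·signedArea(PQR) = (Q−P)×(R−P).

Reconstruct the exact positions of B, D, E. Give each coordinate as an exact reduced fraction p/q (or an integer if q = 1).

B = (7, 23)
D = (17/2, -9/2)
E = (189/17, 111/17)

1. B_x = 7  [B is the reflection of A across C]
2. B_y = 23  [B is the reflection of A across C]
   → B = (7, 23)
3. D_x = 17/2  [D is the midpoint of FA]
4. D_y = -9/2  [D is the midpoint of FA]
   → D = (17/2, -9/2)
5. E_x = 189/17  [A, C, E are collinear ∩ GE ⟂ AC]
6. E_y = 111/17  [A, C, E are collinear ∩ GE ⟂ AC]
   → E = (189/17, 111/17)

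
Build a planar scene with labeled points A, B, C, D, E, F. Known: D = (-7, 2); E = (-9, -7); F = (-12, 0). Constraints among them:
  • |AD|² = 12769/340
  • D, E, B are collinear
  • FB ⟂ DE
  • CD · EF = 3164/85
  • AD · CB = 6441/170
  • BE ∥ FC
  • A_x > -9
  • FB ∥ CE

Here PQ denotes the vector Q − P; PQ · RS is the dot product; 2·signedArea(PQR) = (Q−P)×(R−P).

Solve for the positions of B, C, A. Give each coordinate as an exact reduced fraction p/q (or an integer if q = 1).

A = (-708/85, -677/170)
B = (-651/85, -82/85)
C = (-1134/85, -513/85)

1. B_x = -651/85  [D, E, B are collinear ∩ FB ⟂ DE]
2. B_y = -82/85  [D, E, B are collinear ∩ FB ⟂ DE]
   → B = (-651/85, -82/85)
3. C_x = -1134/85  [FB ∥ CE ∩ BE ∥ FC]
4. C_y = -513/85  [FB ∥ CE ∩ BE ∥ FC]
   → C = (-1134/85, -513/85)
5. A_x = -708/85  [line -483/85·x + -431/85·y + -11479/170 = 0 ∩ |AD|² = 12769/340]
6. A_y = -677/170  [line -483/85·x + -431/85·y + -11479/170 = 0 ∩ |AD|² = 12769/340]
   → A = (-708/85, -677/170)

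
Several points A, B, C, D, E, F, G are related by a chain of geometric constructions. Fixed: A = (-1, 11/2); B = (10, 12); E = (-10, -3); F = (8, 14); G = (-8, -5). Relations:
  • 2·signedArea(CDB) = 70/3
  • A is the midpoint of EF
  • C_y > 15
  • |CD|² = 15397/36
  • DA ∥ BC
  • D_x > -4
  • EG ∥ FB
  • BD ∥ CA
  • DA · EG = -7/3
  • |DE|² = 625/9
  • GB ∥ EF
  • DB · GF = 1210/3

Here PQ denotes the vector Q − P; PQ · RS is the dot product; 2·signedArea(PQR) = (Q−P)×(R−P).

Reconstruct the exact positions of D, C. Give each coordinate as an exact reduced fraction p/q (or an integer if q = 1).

1. D_x = -10/3  [DA · EG = -7/3 ∩ DB · GF = 1210/3]
2. D_y = 2  [DA · EG = -7/3 ∩ DB · GF = 1210/3]
   → D = (-10/3, 2)
3. C_x = 37/3  [BD ∥ CA ∩ DA ∥ BC]
4. C_y = 31/2  [BD ∥ CA ∩ DA ∥ BC]
   → C = (37/3, 31/2)

C = (37/3, 31/2)
D = (-10/3, 2)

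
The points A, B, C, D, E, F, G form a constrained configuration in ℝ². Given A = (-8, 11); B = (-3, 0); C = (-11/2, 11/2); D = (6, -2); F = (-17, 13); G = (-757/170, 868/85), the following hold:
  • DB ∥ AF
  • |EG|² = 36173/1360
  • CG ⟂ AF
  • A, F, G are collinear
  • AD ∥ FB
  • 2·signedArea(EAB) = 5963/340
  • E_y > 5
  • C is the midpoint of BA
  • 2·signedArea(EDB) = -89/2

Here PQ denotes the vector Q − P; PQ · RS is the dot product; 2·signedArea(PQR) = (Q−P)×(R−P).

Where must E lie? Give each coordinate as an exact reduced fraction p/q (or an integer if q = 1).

1. E_x = -1267/340  [2·signedArea(EDB) = -89/2 ∩ 2·signedArea(EAB) = 5963/340]
2. E_y = 434/85  [2·signedArea(EDB) = -89/2 ∩ 2·signedArea(EAB) = 5963/340]
   → E = (-1267/340, 434/85)

E = (-1267/340, 434/85)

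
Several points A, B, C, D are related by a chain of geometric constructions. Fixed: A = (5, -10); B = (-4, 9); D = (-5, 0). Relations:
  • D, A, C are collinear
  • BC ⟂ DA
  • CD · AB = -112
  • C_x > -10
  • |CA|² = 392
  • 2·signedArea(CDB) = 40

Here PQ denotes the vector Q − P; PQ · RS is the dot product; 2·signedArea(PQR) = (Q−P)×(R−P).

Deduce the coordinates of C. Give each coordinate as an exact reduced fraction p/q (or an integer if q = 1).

C = (-9, 4)

1. C_x = -9  [D, A, C are collinear ∩ BC ⟂ DA]
2. C_y = 4  [D, A, C are collinear ∩ BC ⟂ DA]
   → C = (-9, 4)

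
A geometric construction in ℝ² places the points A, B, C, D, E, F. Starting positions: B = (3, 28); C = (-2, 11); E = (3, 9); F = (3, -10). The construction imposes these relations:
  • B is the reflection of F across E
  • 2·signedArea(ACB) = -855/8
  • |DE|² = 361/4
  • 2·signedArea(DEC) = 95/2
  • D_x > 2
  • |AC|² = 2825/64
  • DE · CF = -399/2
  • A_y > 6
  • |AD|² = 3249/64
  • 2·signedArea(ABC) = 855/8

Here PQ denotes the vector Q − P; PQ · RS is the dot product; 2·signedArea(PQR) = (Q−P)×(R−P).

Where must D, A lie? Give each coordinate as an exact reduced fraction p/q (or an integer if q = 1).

A = (3, 53/8)
D = (3, -1/2)

1. D_x = 3  [DE · CF = -399/2 ∩ 2·signedArea(DEC) = 95/2]
2. D_y = -1/2  [DE · CF = -399/2 ∩ 2·signedArea(DEC) = 95/2]
   → D = (3, -1/2)
3. A_x = 3  [line 17·x + -5·y + -143/8 = 0 ∩ |AD|² = 3249/64]
4. A_y = 53/8  [line 17·x + -5·y + -143/8 = 0 ∩ |AD|² = 3249/64]
   → A = (3, 53/8)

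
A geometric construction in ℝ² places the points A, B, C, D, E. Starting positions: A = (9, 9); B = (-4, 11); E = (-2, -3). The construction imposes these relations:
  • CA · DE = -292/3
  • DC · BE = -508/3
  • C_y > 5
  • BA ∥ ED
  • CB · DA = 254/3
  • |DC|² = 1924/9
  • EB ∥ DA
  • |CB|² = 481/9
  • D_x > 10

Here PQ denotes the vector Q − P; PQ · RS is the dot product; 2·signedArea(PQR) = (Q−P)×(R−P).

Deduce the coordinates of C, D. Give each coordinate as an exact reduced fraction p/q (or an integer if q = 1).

C = (1, 17/3)
D = (11, -5)

1. D_x = 11  [EB ∥ DA ∩ BA ∥ ED]
2. D_y = -5  [EB ∥ DA ∩ BA ∥ ED]
   → D = (11, -5)
3. C_x = 1  [CB · DA = 254/3 ∩ CA · DE = -292/3]
4. C_y = 17/3  [CB · DA = 254/3 ∩ CA · DE = -292/3]
   → C = (1, 17/3)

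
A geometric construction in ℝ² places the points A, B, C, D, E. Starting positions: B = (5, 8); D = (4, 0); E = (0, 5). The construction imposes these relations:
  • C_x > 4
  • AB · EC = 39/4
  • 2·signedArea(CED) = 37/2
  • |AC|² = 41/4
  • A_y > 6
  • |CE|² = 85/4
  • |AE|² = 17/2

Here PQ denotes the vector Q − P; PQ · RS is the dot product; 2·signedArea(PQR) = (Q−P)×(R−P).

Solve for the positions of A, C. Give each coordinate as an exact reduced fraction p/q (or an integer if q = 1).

A = (5/2, 13/2)
C = (9/2, 4)

1. C_x = 9/2  [line 5·x + 4·y + -77/2 = 0 ∩ |CE|² = 85/4]
2. C_y = 4  [line 5·x + 4·y + -77/2 = 0 ∩ |CE|² = 85/4]
   → C = (9/2, 4)
3. A_x = 5/2  [line -9/2·x + 1·y + 19/4 = 0 ∩ |AE|² = 17/2]
4. A_y = 13/2  [line -9/2·x + 1·y + 19/4 = 0 ∩ |AE|² = 17/2]
   → A = (5/2, 13/2)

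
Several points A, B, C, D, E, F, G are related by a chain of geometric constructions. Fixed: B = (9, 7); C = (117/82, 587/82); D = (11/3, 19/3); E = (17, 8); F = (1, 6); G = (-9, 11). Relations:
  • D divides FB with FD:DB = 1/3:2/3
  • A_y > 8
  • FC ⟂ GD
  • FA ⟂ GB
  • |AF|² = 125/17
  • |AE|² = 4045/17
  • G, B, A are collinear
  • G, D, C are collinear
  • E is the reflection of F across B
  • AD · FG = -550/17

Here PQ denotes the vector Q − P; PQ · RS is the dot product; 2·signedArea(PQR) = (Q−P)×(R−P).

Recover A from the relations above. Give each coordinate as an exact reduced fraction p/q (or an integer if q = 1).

A = (27/17, 147/17)

1. A_x = 27/17  [G, B, A are collinear ∩ FA ⟂ GB]
2. A_y = 147/17  [G, B, A are collinear ∩ FA ⟂ GB]
   → A = (27/17, 147/17)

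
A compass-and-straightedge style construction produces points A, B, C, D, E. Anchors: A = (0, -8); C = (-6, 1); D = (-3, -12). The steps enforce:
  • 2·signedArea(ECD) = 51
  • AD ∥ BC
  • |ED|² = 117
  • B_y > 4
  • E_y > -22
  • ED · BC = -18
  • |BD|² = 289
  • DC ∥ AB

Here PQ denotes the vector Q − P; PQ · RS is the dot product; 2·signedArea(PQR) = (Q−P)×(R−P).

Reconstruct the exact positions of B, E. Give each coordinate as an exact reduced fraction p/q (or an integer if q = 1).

1. B_x = -3  [AD ∥ BC ∩ DC ∥ AB]
2. B_y = 5  [AD ∥ BC ∩ DC ∥ AB]
   → B = (-3, 5)
3. E_x = 3  [ED · BC = -18 ∩ 2·signedArea(ECD) = 51]
4. E_y = -21  [ED · BC = -18 ∩ 2·signedArea(ECD) = 51]
   → E = (3, -21)

B = (-3, 5)
E = (3, -21)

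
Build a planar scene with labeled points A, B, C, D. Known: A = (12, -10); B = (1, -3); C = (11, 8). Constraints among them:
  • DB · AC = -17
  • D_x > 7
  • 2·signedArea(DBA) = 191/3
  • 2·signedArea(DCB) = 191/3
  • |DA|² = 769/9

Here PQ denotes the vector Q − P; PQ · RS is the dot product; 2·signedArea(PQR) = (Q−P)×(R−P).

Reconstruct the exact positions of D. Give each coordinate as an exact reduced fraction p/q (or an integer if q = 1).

1. D_x = 8  [2·signedArea(DCB) = 191/3 ∩ DB · AC = -17]
2. D_y = -5/3  [2·signedArea(DCB) = 191/3 ∩ DB · AC = -17]
   → D = (8, -5/3)

D = (8, -5/3)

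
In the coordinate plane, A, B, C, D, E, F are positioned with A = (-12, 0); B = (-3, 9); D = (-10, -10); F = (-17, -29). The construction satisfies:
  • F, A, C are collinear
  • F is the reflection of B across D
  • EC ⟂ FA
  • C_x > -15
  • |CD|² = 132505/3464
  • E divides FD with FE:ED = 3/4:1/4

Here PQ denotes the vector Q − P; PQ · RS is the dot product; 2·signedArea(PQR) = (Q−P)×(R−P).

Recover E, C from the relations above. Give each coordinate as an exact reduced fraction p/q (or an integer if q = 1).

C = (-25049/1732, -24737/1732)
E = (-47/4, -59/4)

1. E_x = -47/4  [E divides FD with FE:ED = 3/4:1/4]
2. E_y = -59/4  [E divides FD with FE:ED = 3/4:1/4]
   → E = (-47/4, -59/4)
3. C_x = -25049/1732  [F, A, C are collinear ∩ EC ⟂ FA]
4. C_y = -24737/1732  [F, A, C are collinear ∩ EC ⟂ FA]
   → C = (-25049/1732, -24737/1732)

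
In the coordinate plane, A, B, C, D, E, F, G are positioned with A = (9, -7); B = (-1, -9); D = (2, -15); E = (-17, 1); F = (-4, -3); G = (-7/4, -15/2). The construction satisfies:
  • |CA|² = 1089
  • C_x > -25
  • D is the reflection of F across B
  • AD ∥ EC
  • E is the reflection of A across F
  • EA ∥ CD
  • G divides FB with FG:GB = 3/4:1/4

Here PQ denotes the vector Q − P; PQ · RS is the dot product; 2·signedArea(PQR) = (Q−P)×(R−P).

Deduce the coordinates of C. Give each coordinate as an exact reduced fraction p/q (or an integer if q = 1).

1. C_x = -24  [EA ∥ CD ∩ AD ∥ EC]
2. C_y = -7  [EA ∥ CD ∩ AD ∥ EC]
   → C = (-24, -7)

C = (-24, -7)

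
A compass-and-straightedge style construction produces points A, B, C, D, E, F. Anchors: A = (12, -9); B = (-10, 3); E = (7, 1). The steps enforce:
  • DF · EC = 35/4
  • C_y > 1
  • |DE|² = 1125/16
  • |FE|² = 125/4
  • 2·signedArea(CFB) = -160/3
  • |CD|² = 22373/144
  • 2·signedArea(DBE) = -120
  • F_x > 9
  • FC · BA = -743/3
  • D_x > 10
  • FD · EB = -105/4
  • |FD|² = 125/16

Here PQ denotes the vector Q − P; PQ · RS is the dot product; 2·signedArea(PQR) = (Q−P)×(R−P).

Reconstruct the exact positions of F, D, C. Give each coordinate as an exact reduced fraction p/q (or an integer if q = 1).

1. D_x = 43/4  [line 2·x + 17·y + 89 = 0 ∩ |DE|² = 1125/16]
2. D_y = -13/2  [line 2·x + 17·y + 89 = 0 ∩ |DE|² = 1125/16]
   → D = (43/4, -13/2)
3. F_x = 19/2  [line 17·x + -2·y + -339/2 = 0 ∩ |FD|² = 125/16]
4. F_y = -4  [line 17·x + -2·y + -339/2 = 0 ∩ |FD|² = 125/16]
   → F = (19/2, -4)
5. C_x = 4/3  [FC · BA = -743/3 ∩ 2·signedArea(CFB) = -160/3]
6. C_y = 5/3  [FC · BA = -743/3 ∩ 2·signedArea(CFB) = -160/3]
   → C = (4/3, 5/3)

C = (4/3, 5/3)
D = (43/4, -13/2)
F = (19/2, -4)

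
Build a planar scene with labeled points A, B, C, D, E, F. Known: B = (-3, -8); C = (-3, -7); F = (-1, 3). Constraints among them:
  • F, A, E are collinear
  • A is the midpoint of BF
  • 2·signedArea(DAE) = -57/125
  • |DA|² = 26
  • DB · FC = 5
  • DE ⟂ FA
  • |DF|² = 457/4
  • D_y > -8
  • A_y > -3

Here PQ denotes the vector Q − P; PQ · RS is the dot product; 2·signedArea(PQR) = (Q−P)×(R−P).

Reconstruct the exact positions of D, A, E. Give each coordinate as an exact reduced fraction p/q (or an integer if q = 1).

1. A_x = -2  [A is the midpoint of BF]
2. A_y = -5/2  [A is the midpoint of BF]
   → A = (-2, -5/2)
3. D_x = -3  [line 2·x + 10·y + 81 = 0 ∩ |DA|² = 26]
4. D_y = -15/2  [line 2·x + 10·y + 81 = 0 ∩ |DA|² = 26]
   → D = (-3, -15/2)
5. E_x = -364/125  [2·signedArea(DAE) = -57/125 ∩ F, A, E are collinear]
6. E_y = -1879/250  [2·signedArea(DAE) = -57/125 ∩ F, A, E are collinear]
   → E = (-364/125, -1879/250)

A = (-2, -5/2)
D = (-3, -15/2)
E = (-364/125, -1879/250)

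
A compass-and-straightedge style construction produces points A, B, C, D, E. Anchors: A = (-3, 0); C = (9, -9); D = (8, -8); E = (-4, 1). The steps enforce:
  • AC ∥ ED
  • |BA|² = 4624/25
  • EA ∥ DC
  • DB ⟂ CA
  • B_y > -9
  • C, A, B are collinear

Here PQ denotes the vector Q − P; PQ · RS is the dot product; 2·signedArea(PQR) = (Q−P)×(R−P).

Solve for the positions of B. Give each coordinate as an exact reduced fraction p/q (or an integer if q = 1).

B = (197/25, -204/25)

1. B_x = 197/25  [C, A, B are collinear ∩ DB ⟂ CA]
2. B_y = -204/25  [C, A, B are collinear ∩ DB ⟂ CA]
   → B = (197/25, -204/25)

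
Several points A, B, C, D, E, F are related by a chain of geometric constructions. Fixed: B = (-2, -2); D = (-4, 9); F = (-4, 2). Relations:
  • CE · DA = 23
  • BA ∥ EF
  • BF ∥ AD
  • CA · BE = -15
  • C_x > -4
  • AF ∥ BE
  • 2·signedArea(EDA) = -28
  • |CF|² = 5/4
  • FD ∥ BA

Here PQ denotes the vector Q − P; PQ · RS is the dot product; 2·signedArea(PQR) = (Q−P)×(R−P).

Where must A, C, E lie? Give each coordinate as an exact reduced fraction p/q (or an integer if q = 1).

A = (-2, 5)
C = (-7/2, 1)
E = (-4, -5)

1. A_x = -2  [BF ∥ AD ∩ FD ∥ BA]
2. A_y = 5  [BF ∥ AD ∩ FD ∥ BA]
   → A = (-2, 5)
3. E_x = -4  [BA ∥ EF ∩ AF ∥ BE]
4. E_y = -5  [BA ∥ EF ∩ AF ∥ BE]
   → E = (-4, -5)
5. C_x = -7/2  [CE · DA = 23 ∩ CA · BE = -15]
6. C_y = 1  [CE · DA = 23 ∩ CA · BE = -15]
   → C = (-7/2, 1)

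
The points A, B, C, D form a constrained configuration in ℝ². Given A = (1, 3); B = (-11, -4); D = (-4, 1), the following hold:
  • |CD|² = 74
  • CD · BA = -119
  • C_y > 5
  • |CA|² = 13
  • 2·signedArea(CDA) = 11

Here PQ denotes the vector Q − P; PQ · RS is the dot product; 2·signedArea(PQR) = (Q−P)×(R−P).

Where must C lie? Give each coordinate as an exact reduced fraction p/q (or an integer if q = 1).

1. C_x = 3  [CD · BA = -119 ∩ 2·signedArea(CDA) = 11]
2. C_y = 6  [CD · BA = -119 ∩ 2·signedArea(CDA) = 11]
   → C = (3, 6)

C = (3, 6)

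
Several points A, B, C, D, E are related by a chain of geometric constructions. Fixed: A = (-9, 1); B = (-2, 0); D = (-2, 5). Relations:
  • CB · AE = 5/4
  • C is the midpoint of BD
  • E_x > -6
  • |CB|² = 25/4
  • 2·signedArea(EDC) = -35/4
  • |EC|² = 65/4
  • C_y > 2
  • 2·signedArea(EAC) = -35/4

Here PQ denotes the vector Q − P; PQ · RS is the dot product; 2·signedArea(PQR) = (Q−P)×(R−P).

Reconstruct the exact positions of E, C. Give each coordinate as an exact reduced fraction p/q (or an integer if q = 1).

1. C_x = -2  [C is the midpoint of BD]
2. C_y = 5/2  [C is the midpoint of BD]
   → C = (-2, 5/2)
3. E_x = -11/2  [2·signedArea(EAC) = -35/4 ∩ 2·signedArea(EDC) = -35/4]
4. E_y = 1/2  [2·signedArea(EAC) = -35/4 ∩ 2·signedArea(EDC) = -35/4]
   → E = (-11/2, 1/2)

C = (-2, 5/2)
E = (-11/2, 1/2)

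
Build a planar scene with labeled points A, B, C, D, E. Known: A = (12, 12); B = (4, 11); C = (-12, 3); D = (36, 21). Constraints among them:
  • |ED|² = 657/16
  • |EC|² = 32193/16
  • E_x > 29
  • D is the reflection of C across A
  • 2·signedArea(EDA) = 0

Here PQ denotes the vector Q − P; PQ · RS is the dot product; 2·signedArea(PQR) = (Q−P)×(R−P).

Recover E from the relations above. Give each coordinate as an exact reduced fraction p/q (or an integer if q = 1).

E = (30, 75/4)

1. E_x = 30  [line 9·x + -24·y + 180 = 0 ∩ |EC|² = 32193/16]
2. E_y = 75/4  [line 9·x + -24·y + 180 = 0 ∩ |EC|² = 32193/16]
   → E = (30, 75/4)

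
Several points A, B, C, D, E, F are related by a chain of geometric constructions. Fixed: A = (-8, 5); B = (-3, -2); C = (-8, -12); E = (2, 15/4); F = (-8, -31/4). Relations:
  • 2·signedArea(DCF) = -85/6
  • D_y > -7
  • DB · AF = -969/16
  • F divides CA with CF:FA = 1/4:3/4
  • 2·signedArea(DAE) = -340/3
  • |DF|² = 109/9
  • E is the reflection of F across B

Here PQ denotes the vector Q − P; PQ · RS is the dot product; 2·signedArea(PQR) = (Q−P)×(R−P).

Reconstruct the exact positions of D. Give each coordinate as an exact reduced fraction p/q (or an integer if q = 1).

1. D_x = -14/3  [2·signedArea(DAE) = -340/3 ∩ 2·signedArea(DCF) = -85/6]
2. D_y = -27/4  [2·signedArea(DAE) = -340/3 ∩ 2·signedArea(DCF) = -85/6]
   → D = (-14/3, -27/4)

D = (-14/3, -27/4)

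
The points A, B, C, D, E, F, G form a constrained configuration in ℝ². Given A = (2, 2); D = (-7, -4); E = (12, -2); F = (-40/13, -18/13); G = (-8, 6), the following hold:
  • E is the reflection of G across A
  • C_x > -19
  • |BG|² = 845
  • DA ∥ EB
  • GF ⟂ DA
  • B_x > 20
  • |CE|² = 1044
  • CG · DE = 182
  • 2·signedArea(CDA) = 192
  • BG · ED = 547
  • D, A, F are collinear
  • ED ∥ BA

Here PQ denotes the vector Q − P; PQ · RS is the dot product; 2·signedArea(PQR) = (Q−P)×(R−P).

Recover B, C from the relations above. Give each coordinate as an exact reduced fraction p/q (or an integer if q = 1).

1. B_x = 21  [ED ∥ BA ∩ DA ∥ EB]
2. B_y = 4  [ED ∥ BA ∩ DA ∥ EB]
   → B = (21, 4)
3. C_x = -18  [2·signedArea(CDA) = 192 ∩ CG · DE = 182]
4. C_y = 10  [2·signedArea(CDA) = 192 ∩ CG · DE = 182]
   → C = (-18, 10)

B = (21, 4)
C = (-18, 10)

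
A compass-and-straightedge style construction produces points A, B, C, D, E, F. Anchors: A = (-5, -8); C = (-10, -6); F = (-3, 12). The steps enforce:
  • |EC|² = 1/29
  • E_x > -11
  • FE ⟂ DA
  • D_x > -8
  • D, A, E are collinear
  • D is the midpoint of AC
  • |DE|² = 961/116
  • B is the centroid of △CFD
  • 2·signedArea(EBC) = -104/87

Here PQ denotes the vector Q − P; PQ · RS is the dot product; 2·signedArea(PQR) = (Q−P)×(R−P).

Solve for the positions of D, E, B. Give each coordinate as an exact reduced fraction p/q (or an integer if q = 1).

B = (-41/6, -1/3)
D = (-15/2, -7)
E = (-295/29, -172/29)

1. D_x = -15/2  [D is the midpoint of AC]
2. D_y = -7  [D is the midpoint of AC]
   → D = (-15/2, -7)
3. E_x = -295/29  [D, A, E are collinear ∩ FE ⟂ DA]
4. E_y = -172/29  [D, A, E are collinear ∩ FE ⟂ DA]
   → E = (-295/29, -172/29)
5. B_x = -41/6  [B is the centroid of △CFD]
6. B_y = -1/3  [B is the centroid of △CFD]
   → B = (-41/6, -1/3)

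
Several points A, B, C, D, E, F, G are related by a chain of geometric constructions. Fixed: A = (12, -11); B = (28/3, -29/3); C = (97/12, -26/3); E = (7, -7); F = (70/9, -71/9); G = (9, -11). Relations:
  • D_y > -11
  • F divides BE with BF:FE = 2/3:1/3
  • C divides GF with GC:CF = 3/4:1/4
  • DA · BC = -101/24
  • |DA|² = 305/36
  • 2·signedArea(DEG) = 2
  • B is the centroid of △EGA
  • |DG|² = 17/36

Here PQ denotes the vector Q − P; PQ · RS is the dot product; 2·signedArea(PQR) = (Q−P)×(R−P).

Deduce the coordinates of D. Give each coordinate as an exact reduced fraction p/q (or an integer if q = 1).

1. D_x = 55/6  [DA · BC = -101/24 ∩ 2·signedArea(DEG) = 2]
2. D_y = -31/3  [DA · BC = -101/24 ∩ 2·signedArea(DEG) = 2]
   → D = (55/6, -31/3)

D = (55/6, -31/3)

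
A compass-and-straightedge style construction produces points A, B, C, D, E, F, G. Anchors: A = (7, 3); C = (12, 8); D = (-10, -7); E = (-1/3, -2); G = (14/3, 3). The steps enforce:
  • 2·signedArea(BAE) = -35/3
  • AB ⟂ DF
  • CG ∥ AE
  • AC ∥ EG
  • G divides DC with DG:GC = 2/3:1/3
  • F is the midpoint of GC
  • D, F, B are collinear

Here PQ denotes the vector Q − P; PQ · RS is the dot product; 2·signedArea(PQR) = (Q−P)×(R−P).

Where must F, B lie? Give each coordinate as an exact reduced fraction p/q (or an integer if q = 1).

B = (4438/709, 2897/709)
F = (25/3, 11/2)

1. F_x = 25/3  [F is the midpoint of GC]
2. F_y = 11/2  [F is the midpoint of GC]
   → F = (25/3, 11/2)
3. B_x = 4438/709  [D, F, B are collinear ∩ AB ⟂ DF]
4. B_y = 2897/709  [D, F, B are collinear ∩ AB ⟂ DF]
   → B = (4438/709, 2897/709)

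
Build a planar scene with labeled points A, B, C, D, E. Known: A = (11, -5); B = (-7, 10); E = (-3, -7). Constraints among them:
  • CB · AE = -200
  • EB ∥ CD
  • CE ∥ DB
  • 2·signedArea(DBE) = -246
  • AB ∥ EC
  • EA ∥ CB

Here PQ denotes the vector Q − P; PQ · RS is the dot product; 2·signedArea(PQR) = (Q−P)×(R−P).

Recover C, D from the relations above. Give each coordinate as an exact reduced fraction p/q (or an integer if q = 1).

1. C_x = -21  [EA ∥ CB ∩ AB ∥ EC]
2. C_y = 8  [EA ∥ CB ∩ AB ∥ EC]
   → C = (-21, 8)
3. D_x = -25  [CE ∥ DB ∩ EB ∥ CD]
4. D_y = 25  [CE ∥ DB ∩ EB ∥ CD]
   → D = (-25, 25)

C = (-21, 8)
D = (-25, 25)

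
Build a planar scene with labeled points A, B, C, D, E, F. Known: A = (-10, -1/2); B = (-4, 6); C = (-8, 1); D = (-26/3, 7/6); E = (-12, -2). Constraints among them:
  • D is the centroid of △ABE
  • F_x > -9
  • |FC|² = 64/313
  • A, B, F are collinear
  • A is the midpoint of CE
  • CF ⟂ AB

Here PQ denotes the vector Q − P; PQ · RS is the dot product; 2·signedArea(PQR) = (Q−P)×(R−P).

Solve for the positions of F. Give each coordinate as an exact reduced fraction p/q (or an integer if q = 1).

F = (-2608/313, 409/313)

1. F_x = -2608/313  [A, B, F are collinear ∩ CF ⟂ AB]
2. F_y = 409/313  [A, B, F are collinear ∩ CF ⟂ AB]
   → F = (-2608/313, 409/313)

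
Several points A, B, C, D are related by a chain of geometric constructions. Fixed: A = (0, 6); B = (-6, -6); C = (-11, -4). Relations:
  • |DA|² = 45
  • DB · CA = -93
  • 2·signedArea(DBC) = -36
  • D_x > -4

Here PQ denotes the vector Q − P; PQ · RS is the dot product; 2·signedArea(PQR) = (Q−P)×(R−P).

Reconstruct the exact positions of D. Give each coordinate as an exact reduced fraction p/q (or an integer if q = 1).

D = (-3, 0)

1. D_x = -3  [2·signedArea(DBC) = -36 ∩ DB · CA = -93]
2. D_y = 0  [2·signedArea(DBC) = -36 ∩ DB · CA = -93]
   → D = (-3, 0)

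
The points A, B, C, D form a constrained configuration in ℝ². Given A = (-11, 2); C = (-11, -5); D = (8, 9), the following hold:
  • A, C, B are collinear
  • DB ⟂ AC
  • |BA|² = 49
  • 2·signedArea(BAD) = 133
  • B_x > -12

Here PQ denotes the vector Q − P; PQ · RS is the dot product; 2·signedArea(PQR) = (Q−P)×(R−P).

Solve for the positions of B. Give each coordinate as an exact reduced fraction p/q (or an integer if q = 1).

1. B_x = -11  [A, C, B are collinear ∩ DB ⟂ AC]
2. B_y = 9  [A, C, B are collinear ∩ DB ⟂ AC]
   → B = (-11, 9)

B = (-11, 9)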